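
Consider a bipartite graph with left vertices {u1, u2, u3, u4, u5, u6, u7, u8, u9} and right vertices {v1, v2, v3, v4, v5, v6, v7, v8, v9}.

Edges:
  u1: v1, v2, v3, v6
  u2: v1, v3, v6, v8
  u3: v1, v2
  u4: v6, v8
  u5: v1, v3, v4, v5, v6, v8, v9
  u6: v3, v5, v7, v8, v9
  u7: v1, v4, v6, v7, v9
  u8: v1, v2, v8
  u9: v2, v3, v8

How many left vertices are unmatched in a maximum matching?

1

A valid assignment of size 8: u1-v3, u2-v6, u3-v1, u4-v8, u5-v5, u6-v9, u7-v4, u8-v2.
The set {u1, u2, u3, u4, u8, u9} has only 5 neighbours ({v1, v2, v3, v6, v8}), so by Hall's theorem at most 8 of the 9 left vertices can be matched.
That matches 8 of the 9, leaving 1 unmatched; no matching can do better.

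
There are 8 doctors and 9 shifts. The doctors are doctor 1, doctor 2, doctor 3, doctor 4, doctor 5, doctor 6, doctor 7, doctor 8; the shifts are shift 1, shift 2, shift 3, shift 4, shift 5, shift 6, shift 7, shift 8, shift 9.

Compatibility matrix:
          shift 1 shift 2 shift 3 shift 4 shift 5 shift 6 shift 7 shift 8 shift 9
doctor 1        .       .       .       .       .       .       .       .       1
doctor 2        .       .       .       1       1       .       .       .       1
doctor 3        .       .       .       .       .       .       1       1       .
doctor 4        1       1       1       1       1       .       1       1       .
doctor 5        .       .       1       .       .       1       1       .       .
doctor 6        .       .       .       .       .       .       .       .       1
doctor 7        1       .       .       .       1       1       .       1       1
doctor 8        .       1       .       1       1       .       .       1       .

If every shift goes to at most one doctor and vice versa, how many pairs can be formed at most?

A valid assignment of size 7: doctor 1–shift 9, doctor 2–shift 4, doctor 3–shift 8, doctor 4–shift 7, doctor 5–shift 3, doctor 7–shift 6, doctor 8–shift 5.
The set {doctor 1, doctor 6} has only 1 neighbour ({shift 9}), so by Hall's theorem at most 7 of the 8 doctors can be matched.

7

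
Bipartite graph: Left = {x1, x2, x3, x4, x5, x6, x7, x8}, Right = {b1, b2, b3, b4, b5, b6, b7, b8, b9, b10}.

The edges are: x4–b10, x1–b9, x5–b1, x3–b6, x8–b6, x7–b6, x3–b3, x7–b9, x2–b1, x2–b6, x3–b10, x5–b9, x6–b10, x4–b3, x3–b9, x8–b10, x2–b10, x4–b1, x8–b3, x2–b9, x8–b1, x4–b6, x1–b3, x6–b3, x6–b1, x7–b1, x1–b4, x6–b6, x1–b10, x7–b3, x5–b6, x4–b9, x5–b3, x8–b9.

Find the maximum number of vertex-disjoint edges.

6

A valid assignment of size 6: x1–b4, x2–b1, x3–b9, x4–b10, x5–b6, x6–b3.
The set {x2, x3, x4, x5, x6, x7, x8} has only 5 neighbours ({b1, b10, b3, b6, b9}), so by Hall's theorem at most 6 of the 8 left vertices can be matched.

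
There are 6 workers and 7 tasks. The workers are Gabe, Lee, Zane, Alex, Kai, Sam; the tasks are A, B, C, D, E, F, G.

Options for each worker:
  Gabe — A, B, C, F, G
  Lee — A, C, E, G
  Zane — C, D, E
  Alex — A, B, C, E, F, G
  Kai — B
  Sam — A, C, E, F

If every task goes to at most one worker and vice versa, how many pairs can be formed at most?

6

One maximum matching: Gabe-F, Lee-G, Zane-C, Alex-A, Kai-B, Sam-E.
All 6 workers are matched, so no larger matching exists.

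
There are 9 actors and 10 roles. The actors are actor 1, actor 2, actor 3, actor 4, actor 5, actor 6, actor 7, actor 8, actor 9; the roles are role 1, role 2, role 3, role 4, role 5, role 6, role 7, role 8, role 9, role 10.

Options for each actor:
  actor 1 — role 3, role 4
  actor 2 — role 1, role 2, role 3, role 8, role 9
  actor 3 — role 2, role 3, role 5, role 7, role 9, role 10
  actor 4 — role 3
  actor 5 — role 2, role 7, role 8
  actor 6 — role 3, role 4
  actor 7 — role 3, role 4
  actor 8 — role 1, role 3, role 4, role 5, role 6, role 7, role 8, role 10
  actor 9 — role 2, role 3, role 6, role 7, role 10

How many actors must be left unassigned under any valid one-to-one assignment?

For example, pair actor 1–role 4, actor 2–role 9, actor 3–role 5, actor 4–role 3, actor 5–role 8, actor 8–role 1, actor 9–role 7.
The set {actor 1, actor 4, actor 6, actor 7} has only 2 neighbours ({role 3, role 4}), so by Hall's theorem at most 7 of the 9 actors can be matched.
That matches 7 of the 9, leaving 2 unmatched; no matching can do better.

2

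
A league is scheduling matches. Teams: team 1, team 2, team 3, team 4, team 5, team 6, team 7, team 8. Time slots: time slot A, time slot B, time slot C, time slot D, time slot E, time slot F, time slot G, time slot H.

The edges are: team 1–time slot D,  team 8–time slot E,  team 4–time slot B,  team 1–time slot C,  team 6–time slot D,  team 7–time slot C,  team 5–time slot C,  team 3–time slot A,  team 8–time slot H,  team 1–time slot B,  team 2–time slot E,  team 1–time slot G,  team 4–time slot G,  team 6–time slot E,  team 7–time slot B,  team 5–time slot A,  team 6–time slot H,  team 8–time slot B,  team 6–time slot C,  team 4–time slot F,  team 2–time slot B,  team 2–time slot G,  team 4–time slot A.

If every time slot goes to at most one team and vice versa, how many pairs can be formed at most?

For example, pair team 1–time slot G, team 2–time slot E, team 3–time slot A, team 4–time slot F, team 5–time slot C, team 6–time slot D, team 7–time slot B, team 8–time slot H.
This saturates every team, so 8 is the maximum.

8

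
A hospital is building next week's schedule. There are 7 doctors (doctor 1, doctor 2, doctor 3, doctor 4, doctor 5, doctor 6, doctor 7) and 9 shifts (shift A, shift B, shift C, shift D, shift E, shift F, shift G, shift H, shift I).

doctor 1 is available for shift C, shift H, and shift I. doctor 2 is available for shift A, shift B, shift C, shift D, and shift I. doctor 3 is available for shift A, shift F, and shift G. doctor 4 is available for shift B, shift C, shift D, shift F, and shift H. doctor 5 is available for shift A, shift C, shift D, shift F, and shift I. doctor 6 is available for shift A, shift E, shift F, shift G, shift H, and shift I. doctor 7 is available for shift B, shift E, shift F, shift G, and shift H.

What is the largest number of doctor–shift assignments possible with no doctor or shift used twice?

7

For example, pair doctor 1-shift H, doctor 2-shift D, doctor 3-shift F, doctor 4-shift B, doctor 5-shift I, doctor 6-shift A, doctor 7-shift G.
This saturates every doctor, so 7 is the maximum.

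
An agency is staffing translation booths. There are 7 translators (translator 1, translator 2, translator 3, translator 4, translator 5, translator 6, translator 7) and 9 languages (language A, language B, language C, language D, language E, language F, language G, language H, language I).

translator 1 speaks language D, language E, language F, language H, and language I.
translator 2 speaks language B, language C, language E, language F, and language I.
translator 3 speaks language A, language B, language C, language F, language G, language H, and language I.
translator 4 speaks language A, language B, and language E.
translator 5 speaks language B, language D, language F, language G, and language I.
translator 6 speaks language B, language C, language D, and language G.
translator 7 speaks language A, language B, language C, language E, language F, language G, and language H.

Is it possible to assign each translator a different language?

Yes

A valid assignment of size 7: translator 1–language D, translator 2–language C, translator 3–language I, translator 4–language A, translator 5–language G, translator 6–language B, translator 7–language F.
All 7 translators are covered.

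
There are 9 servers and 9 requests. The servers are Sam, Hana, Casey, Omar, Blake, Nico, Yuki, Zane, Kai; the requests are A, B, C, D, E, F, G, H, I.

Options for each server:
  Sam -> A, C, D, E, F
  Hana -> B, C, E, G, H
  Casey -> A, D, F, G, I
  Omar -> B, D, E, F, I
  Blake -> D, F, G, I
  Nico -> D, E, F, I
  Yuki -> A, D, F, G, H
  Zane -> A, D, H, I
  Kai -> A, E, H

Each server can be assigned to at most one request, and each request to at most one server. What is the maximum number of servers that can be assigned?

A valid assignment of size 9: Sam-A, Hana-C, Casey-F, Omar-B, Blake-D, Nico-I, Yuki-G, Zane-H, Kai-E.
This saturates every server, so 9 is the maximum.

9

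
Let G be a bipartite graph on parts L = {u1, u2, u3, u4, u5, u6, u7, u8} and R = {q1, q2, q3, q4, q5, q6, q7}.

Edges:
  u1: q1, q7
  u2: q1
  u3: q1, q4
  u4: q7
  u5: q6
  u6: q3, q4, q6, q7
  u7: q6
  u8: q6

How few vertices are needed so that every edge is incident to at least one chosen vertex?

5

A maximum matching has 5 edges (e.g. u1–q7, u2–q1, u3–q4, u5–q6, u6–q3).
By König's theorem the minimum vertex cover has the same size. One such cover is {u3, u6, q1, q6, q7}.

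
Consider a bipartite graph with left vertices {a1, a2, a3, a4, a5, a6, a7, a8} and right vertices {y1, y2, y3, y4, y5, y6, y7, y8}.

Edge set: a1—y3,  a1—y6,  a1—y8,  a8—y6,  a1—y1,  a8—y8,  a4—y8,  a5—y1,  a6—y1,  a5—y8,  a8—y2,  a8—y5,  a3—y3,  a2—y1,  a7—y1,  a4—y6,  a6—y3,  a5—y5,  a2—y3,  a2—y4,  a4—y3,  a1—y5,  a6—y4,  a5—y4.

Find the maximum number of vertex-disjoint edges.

7

For example, pair a1-y6, a2-y4, a3-y3, a4-y8, a5-y5, a6-y1, a8-y2.
The set {a2, a3, a6, a7} has only 3 neighbours ({y1, y3, y4}), so by Hall's theorem at most 7 of the 8 left vertices can be matched.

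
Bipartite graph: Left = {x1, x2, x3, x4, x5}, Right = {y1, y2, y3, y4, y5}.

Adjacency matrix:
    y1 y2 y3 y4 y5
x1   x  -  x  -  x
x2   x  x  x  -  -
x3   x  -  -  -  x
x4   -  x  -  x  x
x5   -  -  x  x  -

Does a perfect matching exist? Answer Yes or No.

Yes

For example, pair x1→y1, x2→y2, x3→y5, x4→y4, x5→y3.
All 5 left vertices are covered.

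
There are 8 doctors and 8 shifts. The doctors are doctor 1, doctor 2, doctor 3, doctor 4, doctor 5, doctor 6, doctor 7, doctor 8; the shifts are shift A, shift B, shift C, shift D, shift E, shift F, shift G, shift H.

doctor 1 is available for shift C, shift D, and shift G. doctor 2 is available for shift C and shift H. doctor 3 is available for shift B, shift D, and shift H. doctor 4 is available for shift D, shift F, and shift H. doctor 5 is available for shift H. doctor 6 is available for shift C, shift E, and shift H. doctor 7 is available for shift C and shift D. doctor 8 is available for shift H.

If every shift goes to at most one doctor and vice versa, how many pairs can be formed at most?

7

One maximum matching: doctor 1→shift G, doctor 2→shift C, doctor 3→shift B, doctor 4→shift F, doctor 5→shift H, doctor 6→shift E, doctor 7→shift D.
The set {doctor 5, doctor 8} has only 1 neighbour ({shift H}), so by Hall's theorem at most 7 of the 8 doctors can be matched.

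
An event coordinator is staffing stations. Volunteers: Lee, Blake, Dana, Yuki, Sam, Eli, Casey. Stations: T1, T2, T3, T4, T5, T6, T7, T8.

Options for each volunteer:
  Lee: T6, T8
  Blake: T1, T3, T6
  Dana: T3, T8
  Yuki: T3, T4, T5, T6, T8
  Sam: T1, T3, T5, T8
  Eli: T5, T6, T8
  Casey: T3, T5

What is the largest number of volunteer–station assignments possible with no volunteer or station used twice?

For example, pair Lee-T6, Blake-T1, Dana-T3, Yuki-T4, Sam-T5, Eli-T8.
The set {Lee, Blake, Dana, Sam, Eli, Casey} has only 5 neighbours ({T1, T3, T5, T6, T8}), so by Hall's theorem at most 6 of the 7 volunteers can be matched.

6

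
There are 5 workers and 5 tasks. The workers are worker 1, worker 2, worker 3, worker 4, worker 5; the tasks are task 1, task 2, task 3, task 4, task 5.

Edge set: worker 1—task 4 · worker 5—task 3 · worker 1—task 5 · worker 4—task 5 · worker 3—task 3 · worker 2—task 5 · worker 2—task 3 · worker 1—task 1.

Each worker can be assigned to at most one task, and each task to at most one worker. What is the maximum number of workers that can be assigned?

One maximum matching: worker 1-task 1, worker 2-task 5, worker 3-task 3.
The set {worker 2, worker 3, worker 4, worker 5} has only 2 neighbours ({task 3, task 5}), so by Hall's theorem at most 3 of the 5 workers can be matched.

3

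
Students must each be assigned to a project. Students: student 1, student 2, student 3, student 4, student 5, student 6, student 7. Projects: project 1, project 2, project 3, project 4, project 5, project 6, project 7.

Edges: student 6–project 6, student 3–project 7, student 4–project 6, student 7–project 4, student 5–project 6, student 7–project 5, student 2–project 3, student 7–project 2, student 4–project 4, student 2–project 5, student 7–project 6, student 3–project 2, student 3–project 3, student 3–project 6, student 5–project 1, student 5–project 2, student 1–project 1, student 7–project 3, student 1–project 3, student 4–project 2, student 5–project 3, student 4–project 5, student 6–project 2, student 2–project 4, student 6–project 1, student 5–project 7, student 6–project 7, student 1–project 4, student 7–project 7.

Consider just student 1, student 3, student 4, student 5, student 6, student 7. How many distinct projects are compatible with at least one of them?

7

The union of neighbours of {student 1, student 3, student 4, student 5, student 6, student 7} is {project 1, project 2, project 3, project 4, project 5, project 6, project 7}, which has 7 elements.
Since |N(S)| = 7 ≥ |S| = 6, Hall's condition holds for this subset.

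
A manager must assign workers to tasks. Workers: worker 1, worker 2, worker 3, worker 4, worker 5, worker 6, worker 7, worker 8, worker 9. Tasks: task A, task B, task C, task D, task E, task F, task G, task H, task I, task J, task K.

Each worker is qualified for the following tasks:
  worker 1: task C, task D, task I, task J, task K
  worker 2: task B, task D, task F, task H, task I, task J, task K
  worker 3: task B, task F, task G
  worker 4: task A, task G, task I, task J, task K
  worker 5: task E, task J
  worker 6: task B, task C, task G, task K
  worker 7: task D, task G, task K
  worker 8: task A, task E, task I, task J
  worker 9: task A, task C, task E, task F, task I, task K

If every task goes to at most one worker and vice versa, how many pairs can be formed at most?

One maximum matching: worker 1-task D, worker 2-task F, worker 3-task B, worker 4-task I, worker 5-task J, worker 6-task K, worker 7-task G, worker 8-task E, worker 9-task A.
All 9 workers are matched, so no larger matching exists.

9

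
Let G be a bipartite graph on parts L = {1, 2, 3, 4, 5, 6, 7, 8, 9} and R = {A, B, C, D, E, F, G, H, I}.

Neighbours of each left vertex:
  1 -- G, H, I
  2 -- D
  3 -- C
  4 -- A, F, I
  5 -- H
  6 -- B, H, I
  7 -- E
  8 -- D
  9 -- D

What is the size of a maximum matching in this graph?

For example, pair 1-G, 2-D, 3-C, 4-I, 5-H, 6-B, 7-E.
The set {2, 8, 9} has only 1 neighbour ({D}), so by Hall's theorem at most 7 of the 9 left vertices can be matched.

7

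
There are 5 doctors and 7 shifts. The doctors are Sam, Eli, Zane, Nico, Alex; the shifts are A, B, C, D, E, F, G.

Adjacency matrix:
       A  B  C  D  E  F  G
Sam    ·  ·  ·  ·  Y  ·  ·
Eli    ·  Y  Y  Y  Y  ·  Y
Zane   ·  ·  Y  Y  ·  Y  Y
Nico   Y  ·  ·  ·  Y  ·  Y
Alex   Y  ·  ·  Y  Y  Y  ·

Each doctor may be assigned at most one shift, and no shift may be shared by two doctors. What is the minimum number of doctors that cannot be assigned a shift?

0

One maximum matching: Sam-E, Eli-B, Zane-F, Nico-G, Alex-D.
This saturates every doctor, so 5 is the maximum.
That matches 5 of the 5, leaving 0 unmatched; no matching can do better.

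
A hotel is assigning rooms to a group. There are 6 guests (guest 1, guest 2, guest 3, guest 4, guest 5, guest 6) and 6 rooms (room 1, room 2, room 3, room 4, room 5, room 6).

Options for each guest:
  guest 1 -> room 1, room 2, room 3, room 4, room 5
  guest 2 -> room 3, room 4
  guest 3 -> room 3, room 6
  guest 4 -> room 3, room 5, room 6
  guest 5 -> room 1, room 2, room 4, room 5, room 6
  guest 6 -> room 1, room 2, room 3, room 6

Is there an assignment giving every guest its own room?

Yes

One maximum matching: guest 1→room 1, guest 2→room 4, guest 3→room 6, guest 4→room 5, guest 5→room 2, guest 6→room 3.
All 6 guests are covered.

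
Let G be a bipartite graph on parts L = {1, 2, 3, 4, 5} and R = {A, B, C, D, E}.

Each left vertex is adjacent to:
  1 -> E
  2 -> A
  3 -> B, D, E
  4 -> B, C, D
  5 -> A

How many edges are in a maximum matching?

4

One maximum matching: 1→E, 2→A, 3→D, 4→B.
The set {2, 5} has only 1 neighbour ({A}), so by Hall's theorem at most 4 of the 5 left vertices can be matched.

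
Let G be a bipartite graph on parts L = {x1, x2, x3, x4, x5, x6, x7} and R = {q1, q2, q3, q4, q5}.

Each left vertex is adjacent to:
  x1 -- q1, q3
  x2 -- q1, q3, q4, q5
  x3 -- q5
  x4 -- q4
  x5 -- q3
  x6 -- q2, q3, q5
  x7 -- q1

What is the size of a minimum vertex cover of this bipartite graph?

{x6, q1, q3, q4, q5} is a vertex cover of size 5: every edge has an endpoint in this set.
No smaller cover exists because x1–q1, x2–q3, x3–q5, x4–q4, x6–q2 is a matching of size 5, and a cover must include an endpoint of each of these disjoint edges (König's theorem).

5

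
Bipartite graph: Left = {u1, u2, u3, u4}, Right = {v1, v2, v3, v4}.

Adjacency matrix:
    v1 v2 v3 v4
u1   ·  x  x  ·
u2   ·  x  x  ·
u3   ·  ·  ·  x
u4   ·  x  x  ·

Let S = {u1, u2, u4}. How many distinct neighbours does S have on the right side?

The union of neighbours of {u1, u2, u4} is {v2, v3}, which has 2 elements.
Since |N(S)| = 2 < |S| = 3, Hall's condition fails for this subset.

2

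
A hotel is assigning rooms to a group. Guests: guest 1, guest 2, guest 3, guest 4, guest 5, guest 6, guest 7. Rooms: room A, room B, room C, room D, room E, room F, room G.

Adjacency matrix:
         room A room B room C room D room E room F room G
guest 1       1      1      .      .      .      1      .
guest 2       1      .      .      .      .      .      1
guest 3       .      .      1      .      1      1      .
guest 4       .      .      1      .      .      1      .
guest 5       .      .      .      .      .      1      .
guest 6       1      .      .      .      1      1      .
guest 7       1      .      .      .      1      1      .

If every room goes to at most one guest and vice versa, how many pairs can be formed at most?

For example, pair guest 1→room B, guest 2→room G, guest 3→room E, guest 4→room C, guest 5→room F, guest 6→room A.
The set {guest 3, guest 4, guest 5, guest 6, guest 7} has only 4 neighbours ({room A, room C, room E, room F}), so by Hall's theorem at most 6 of the 7 guests can be matched.

6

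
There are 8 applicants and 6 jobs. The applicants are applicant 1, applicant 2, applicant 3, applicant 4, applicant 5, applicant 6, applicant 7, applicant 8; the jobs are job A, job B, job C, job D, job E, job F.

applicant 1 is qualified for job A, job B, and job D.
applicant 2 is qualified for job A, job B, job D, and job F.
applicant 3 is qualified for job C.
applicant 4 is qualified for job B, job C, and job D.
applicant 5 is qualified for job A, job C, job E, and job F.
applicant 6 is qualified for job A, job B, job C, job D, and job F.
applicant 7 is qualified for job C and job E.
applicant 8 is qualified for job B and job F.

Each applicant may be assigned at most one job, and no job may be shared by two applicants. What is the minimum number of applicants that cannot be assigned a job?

One maximum matching: applicant 1→job D, applicant 2→job A, applicant 3→job C, applicant 4→job B, applicant 5→job E, applicant 6→job F.
The set {applicant 1, applicant 2, applicant 3, applicant 4, applicant 5, applicant 6, applicant 7, applicant 8} has only 6 neighbours ({job A, job B, job C, job D, job E, job F}), so by Hall's theorem at most 6 of the 8 applicants can be matched.
That matches 6 of the 8, leaving 2 unmatched; no matching can do better.

2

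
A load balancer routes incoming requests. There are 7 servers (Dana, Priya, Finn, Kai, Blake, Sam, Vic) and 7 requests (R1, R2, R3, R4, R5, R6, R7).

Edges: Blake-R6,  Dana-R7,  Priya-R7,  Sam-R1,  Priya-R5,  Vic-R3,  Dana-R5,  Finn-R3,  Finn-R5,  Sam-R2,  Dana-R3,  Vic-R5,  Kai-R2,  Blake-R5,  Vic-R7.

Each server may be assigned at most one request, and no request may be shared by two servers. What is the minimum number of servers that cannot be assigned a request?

1

One maximum matching: Dana→R3, Priya→R7, Finn→R5, Kai→R2, Blake→R6, Sam→R1.
The set {Dana, Priya, Finn, Vic} has only 3 neighbours ({R3, R5, R7}), so by Hall's theorem at most 6 of the 7 servers can be matched.
That matches 6 of the 7, leaving 1 unmatched; no matching can do better.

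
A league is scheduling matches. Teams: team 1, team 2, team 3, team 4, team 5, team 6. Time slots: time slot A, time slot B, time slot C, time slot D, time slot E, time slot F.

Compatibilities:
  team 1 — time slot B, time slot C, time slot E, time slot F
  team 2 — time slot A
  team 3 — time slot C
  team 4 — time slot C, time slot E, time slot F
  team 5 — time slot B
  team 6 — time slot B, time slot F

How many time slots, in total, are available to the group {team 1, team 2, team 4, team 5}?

5

The union of neighbours of {team 1, team 2, team 4, team 5} is {time slot A, time slot B, time slot C, time slot E, time slot F}, which has 5 elements.
Since |N(S)| = 5 ≥ |S| = 4, Hall's condition holds for this subset.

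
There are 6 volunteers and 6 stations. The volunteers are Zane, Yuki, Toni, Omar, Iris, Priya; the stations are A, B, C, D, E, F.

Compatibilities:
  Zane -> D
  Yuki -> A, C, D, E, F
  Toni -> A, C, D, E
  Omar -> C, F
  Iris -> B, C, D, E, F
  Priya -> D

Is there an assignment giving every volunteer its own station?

No

The set {Zane, Priya} has only 1 neighbour ({D}), so by Hall's theorem at most 5 of the 6 volunteers can be matched.
Hence no matching covers every volunteer.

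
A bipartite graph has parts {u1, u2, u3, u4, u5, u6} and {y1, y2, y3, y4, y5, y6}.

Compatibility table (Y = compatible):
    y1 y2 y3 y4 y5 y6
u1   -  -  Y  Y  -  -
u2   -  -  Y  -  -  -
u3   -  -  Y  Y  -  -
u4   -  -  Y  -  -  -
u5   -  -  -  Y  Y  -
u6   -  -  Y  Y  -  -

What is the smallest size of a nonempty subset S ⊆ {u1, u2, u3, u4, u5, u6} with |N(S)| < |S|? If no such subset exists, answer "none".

Take S = {u2, u4}. Its neighbourhood is {y3}, so |N(S)| = 1 < |S| = 2.
No single vertex violates Hall's condition since each has at least one neighbour, so 2 is the minimum.

2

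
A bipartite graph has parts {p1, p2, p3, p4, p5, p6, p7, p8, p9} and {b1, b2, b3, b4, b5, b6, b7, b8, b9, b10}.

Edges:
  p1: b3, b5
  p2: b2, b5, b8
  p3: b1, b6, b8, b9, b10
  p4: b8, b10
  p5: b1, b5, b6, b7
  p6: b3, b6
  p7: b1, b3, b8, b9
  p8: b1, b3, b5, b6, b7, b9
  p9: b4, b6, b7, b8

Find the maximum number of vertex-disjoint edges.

For example, pair p1→b5, p2→b2, p3→b9, p4→b10, p5→b7, p6→b6, p7→b3, p8→b1, p9→b8.
This saturates every left vertex, so 9 is the maximum.

9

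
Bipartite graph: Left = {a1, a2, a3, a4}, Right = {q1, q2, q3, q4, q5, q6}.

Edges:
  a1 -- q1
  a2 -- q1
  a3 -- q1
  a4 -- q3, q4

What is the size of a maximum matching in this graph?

2

For example, pair a1–q1, a4–q4.
The set {a1, a2, a3} has only 1 neighbour ({q1}), so by Hall's theorem at most 2 of the 4 left vertices can be matched.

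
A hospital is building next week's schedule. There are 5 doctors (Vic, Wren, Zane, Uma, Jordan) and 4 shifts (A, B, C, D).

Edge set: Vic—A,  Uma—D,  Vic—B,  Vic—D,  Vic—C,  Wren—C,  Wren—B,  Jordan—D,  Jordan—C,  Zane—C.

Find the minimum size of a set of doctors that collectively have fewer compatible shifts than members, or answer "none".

3

Take S = {Zane, Uma, Jordan}. Its neighbourhood is {C, D}, so |N(S)| = 2 < |S| = 3.
Every subset of size less than 3 has at least as many neighbours as members, so 3 is the minimum.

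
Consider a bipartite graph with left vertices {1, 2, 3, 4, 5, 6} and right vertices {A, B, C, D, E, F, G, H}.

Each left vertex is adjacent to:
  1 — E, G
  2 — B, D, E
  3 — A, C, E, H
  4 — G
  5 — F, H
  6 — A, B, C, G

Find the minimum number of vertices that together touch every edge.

The 6 edges 1–E, 2–D, 3–C, 4–G, 5–F, 6–B form a matching, so any vertex cover needs at least 6 vertices (one per matched edge).
Conversely {1, 2, 3, 4, 5, 6} meets every edge and has exactly 6 vertices, so 6 is optimal.

6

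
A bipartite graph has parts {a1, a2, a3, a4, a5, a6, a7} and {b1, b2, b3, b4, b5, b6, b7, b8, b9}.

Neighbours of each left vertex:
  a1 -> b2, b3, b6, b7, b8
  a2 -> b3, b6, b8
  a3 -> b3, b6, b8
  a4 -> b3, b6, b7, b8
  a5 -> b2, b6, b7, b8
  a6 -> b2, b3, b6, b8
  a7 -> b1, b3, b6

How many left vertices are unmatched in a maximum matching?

One maximum matching: a1–b2, a2–b6, a3–b3, a4–b7, a5–b8, a7–b1.
The set {a1, a2, a3, a4, a5, a6} has only 5 neighbours ({b2, b3, b6, b7, b8}), so by Hall's theorem at most 6 of the 7 left vertices can be matched.
That matches 6 of the 7, leaving 1 unmatched; no matching can do better.

1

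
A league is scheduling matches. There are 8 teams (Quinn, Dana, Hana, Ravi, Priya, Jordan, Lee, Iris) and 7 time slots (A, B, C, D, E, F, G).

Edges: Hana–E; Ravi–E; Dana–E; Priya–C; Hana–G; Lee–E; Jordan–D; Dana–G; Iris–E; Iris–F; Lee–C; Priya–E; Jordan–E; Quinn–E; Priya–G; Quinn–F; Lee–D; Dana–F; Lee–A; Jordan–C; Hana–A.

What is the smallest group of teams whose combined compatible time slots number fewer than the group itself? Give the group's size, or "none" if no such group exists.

Take S = {Quinn, Ravi, Iris}. Its neighbourhood is {E, F}, so |N(S)| = 2 < |S| = 3.
Every subset of size less than 3 has at least as many neighbours as members, so 3 is the minimum.

3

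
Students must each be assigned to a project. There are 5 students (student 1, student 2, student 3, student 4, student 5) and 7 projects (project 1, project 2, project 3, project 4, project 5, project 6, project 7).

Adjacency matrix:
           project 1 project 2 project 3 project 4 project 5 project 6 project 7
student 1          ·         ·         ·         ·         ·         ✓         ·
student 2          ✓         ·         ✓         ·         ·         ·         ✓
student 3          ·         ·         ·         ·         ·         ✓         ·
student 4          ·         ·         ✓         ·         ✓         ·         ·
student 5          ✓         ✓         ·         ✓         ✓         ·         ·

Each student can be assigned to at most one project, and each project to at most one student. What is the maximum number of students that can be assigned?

For example, pair student 1→project 6, student 2→project 7, student 4→project 3, student 5→project 4.
The set {student 1, student 3} has only 1 neighbour ({project 6}), so by Hall's theorem at most 4 of the 5 students can be matched.

4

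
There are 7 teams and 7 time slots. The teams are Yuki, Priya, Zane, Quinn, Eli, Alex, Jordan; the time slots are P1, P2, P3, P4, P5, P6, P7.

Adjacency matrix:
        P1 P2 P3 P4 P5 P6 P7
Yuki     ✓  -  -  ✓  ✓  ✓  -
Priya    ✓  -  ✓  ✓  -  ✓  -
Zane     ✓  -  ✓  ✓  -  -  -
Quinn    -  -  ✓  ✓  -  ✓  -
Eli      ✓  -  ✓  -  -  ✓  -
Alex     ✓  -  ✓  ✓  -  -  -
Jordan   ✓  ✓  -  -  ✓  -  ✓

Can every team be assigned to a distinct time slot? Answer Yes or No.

The set {Priya, Zane, Quinn, Eli, Alex} has only 4 neighbours ({P1, P3, P4, P6}), so by Hall's theorem at most 6 of the 7 teams can be matched.
Hence no matching covers every team.

No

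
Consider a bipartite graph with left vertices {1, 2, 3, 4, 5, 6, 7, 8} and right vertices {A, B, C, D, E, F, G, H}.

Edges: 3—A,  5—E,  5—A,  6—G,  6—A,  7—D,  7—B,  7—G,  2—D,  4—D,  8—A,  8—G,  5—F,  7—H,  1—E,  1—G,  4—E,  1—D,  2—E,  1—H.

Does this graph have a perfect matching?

No

The set {3, 6, 8} has only 2 neighbours ({A, G}), so by Hall's theorem at most 7 of the 8 left vertices can be matched.
Hence no matching covers every left vertex.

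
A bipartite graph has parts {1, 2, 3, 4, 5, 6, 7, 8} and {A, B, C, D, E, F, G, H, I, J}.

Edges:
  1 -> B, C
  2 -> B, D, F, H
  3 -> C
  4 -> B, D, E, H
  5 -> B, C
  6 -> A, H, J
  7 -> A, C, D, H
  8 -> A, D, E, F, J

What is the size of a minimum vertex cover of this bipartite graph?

7

The 7 edges 1–B, 2–F, 3–C, 4–E, 6–H, 7–D, 8–J form a matching, so any vertex cover needs at least 7 vertices (one per matched edge).
Conversely {2, 4, 6, 7, 8, B, C} meets every edge and has exactly 7 vertices, so 7 is optimal.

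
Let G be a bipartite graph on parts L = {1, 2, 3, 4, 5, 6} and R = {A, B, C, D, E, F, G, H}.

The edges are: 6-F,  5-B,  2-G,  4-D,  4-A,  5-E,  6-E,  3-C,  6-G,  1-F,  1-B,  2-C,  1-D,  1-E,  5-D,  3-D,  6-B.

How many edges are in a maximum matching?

6

One maximum matching: 1-D, 2-G, 3-C, 4-A, 5-E, 6-B.
This saturates every left vertex, so 6 is the maximum.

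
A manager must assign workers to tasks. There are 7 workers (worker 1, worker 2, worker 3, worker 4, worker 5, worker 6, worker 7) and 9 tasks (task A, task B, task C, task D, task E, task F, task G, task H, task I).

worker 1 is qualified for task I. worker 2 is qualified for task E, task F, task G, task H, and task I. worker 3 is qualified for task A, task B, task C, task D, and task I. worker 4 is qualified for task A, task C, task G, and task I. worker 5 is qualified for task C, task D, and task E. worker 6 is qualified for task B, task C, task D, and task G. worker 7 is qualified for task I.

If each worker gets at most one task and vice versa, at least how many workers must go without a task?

1

A valid assignment of size 6: worker 1–task I, worker 2–task F, worker 3–task A, worker 4–task G, worker 5–task E, worker 6–task D.
The set {worker 1, worker 7} has only 1 neighbour ({task I}), so by Hall's theorem at most 6 of the 7 workers can be matched.
That matches 6 of the 7, leaving 1 unmatched; no matching can do better.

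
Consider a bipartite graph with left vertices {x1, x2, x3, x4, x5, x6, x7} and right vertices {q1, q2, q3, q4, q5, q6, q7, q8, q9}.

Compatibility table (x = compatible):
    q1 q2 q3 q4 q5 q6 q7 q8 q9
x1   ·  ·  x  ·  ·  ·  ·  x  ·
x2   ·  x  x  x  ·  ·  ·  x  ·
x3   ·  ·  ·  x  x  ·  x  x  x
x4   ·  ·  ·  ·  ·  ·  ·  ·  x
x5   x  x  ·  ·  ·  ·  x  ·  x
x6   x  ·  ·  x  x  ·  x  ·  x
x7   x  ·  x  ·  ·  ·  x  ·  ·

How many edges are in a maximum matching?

7

A valid assignment of size 7: x1-q3, x2-q8, x3-q4, x4-q9, x5-q2, x6-q1, x7-q7.
All 7 left vertices are matched, so no larger matching exists.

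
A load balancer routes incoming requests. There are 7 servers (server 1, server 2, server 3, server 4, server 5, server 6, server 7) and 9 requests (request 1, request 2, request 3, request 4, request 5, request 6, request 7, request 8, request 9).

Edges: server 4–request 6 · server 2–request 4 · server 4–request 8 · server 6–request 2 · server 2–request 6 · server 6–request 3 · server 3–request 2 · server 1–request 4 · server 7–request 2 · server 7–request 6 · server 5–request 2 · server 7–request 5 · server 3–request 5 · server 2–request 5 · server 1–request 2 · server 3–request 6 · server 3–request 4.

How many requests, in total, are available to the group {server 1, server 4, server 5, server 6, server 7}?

The union of neighbours of {server 1, server 4, server 5, server 6, server 7} is {request 2, request 3, request 4, request 5, request 6, request 8}, which has 6 elements.
Since |N(S)| = 6 ≥ |S| = 5, Hall's condition holds for this subset.

6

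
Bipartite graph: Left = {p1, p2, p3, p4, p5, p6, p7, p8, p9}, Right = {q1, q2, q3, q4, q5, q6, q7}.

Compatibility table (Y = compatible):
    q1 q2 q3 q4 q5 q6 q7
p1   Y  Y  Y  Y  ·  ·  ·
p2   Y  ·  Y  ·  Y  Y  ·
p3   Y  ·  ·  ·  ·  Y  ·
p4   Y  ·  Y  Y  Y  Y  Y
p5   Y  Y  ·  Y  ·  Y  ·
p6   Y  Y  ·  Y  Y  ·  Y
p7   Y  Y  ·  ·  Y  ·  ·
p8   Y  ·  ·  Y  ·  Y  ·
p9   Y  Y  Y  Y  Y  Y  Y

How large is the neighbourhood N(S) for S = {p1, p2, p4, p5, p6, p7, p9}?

The union of neighbours of {p1, p2, p4, p5, p6, p7, p9} is {q1, q2, q3, q4, q5, q6, q7}, which has 7 elements.
Since |N(S)| = 7 ≥ |S| = 7, Hall's condition holds for this subset.

7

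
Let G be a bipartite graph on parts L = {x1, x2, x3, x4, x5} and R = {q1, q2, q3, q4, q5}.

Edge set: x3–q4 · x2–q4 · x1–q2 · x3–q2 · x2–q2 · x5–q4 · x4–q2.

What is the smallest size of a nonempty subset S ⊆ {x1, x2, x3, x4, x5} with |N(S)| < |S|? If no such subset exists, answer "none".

2

Take S = {x1, x4}. Its neighbourhood is {q2}, so |N(S)| = 1 < |S| = 2.
No single vertex violates Hall's condition since each has at least one neighbour, so 2 is the minimum.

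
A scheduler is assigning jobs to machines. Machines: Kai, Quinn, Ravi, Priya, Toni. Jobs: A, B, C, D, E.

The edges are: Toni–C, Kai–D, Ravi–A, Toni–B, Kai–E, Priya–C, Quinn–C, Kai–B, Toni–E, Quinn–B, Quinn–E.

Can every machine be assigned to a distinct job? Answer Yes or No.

A valid assignment of size 5: Kai-D, Quinn-E, Ravi-A, Priya-C, Toni-B.
Every machine is matched, so this is a perfect matching.

Yes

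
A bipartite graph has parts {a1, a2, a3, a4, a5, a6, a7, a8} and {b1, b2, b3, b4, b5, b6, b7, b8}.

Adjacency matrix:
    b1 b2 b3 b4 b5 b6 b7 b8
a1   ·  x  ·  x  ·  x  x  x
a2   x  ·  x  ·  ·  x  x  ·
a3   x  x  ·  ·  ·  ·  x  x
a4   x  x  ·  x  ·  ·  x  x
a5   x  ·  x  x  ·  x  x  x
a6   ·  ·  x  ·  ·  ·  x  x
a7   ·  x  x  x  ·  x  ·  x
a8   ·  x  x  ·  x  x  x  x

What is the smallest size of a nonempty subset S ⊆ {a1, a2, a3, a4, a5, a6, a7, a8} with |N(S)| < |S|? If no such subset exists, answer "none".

none

A matching saturating every left vertex exists, for instance a1→b6, a2→b1, a3→b7, a4→b2, a5→b4, a6→b3, a7→b8, a8→b5.
By Hall's marriage theorem, this means |N(S)| ≥ |S| for every subset S, so no violating subset exists.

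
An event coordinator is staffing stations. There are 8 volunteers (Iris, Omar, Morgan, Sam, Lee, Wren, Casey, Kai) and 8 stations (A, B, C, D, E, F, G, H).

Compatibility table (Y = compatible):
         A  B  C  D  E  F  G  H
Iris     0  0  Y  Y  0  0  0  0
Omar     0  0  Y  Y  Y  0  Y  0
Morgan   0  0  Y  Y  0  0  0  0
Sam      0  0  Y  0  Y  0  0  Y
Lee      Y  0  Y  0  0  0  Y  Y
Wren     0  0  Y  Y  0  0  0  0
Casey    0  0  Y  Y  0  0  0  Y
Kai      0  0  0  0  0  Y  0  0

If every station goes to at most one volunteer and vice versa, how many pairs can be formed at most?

7

For example, pair Iris-D, Omar-G, Morgan-C, Sam-E, Lee-A, Casey-H, Kai-F.
The set {Iris, Morgan, Wren} has only 2 neighbours ({C, D}), so by Hall's theorem at most 7 of the 8 volunteers can be matched.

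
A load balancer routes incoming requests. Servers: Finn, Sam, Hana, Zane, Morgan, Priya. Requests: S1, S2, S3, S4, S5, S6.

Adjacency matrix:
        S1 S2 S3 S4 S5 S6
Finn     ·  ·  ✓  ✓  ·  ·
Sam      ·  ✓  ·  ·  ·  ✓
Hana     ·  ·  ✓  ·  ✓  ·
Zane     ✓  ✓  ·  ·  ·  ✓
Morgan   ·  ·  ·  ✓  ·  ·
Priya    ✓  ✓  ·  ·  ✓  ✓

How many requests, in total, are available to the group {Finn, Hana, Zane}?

6

The union of neighbours of {Finn, Hana, Zane} is {S1, S2, S3, S4, S5, S6}, which has 6 elements.
Since |N(S)| = 6 ≥ |S| = 3, Hall's condition holds for this subset.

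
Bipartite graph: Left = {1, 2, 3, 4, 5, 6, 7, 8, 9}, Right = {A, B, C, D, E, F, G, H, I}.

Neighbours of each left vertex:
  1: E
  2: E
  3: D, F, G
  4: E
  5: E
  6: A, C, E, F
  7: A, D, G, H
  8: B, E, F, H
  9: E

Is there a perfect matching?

The set {1, 2, 4, 5, 9} has only 1 neighbour ({E}), so by Hall's theorem at most 5 of the 9 left vertices can be matched.
Hence no matching covers every left vertex.

No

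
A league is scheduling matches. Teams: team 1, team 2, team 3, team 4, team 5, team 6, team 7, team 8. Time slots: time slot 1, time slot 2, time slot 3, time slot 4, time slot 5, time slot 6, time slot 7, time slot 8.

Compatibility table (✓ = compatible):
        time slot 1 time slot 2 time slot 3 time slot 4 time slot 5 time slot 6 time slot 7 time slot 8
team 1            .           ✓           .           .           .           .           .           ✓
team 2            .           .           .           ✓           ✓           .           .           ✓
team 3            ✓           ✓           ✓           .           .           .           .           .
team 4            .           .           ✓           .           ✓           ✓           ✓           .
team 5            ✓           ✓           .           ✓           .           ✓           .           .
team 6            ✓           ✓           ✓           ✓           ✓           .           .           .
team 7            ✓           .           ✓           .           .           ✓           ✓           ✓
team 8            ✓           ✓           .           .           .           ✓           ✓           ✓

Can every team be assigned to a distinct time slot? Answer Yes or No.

Yes

One maximum matching: team 1-time slot 2, team 2-time slot 4, team 3-time slot 1, team 4-time slot 3, team 5-time slot 6, team 6-time slot 5, team 7-time slot 7, team 8-time slot 8.
Every team is matched, so this is a perfect matching.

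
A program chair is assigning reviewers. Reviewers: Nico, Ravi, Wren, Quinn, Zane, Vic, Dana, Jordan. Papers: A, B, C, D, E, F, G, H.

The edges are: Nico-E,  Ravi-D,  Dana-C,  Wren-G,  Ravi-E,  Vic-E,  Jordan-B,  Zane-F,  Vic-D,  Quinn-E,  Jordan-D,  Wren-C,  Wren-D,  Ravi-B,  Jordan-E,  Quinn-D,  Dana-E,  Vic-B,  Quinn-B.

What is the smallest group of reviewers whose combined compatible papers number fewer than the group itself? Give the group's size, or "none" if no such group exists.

4

Take S = {Nico, Ravi, Quinn, Vic}. Its neighbourhood is {B, D, E}, so |N(S)| = 3 < |S| = 4.
Every subset of size less than 4 has at least as many neighbours as members, so 4 is the minimum.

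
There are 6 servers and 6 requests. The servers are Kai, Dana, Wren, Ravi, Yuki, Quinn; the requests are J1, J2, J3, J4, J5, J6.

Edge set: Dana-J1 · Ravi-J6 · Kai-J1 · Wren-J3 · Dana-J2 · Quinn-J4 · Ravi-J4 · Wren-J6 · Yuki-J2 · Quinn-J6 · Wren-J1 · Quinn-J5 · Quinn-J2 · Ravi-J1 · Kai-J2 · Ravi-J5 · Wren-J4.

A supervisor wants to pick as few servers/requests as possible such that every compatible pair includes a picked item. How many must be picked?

5

A maximum matching has 5 edges (e.g. Kai–J2, Dana–J1, Wren–J3, Ravi–J5, Quinn–J6).
By König's theorem the minimum vertex cover has the same size. One such cover is {Wren, Ravi, Quinn, J1, J2}.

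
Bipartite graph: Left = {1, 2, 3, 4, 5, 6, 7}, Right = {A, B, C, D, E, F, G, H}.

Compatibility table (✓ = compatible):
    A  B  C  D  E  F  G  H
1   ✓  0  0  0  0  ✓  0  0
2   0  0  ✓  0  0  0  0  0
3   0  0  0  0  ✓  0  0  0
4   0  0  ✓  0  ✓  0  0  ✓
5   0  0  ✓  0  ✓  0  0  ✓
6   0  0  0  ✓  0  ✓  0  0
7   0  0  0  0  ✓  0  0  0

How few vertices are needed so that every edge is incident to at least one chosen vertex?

5

A maximum matching has 5 edges (e.g. 1–A, 2–C, 3–E, 4–H, 6–F).
By König's theorem the minimum vertex cover has the same size. One such cover is {1, 6, C, E, H}.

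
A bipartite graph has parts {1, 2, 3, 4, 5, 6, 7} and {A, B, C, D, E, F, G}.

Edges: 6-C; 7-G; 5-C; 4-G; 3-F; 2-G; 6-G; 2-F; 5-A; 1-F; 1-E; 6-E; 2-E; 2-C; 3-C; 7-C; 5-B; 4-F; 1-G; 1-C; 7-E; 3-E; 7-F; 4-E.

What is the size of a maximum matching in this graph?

A valid assignment of size 5: 1-F, 2-G, 3-C, 4-E, 5-B.
The set {1, 2, 3, 4, 6, 7} has only 4 neighbours ({C, E, F, G}), so by Hall's theorem at most 5 of the 7 left vertices can be matched.

5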